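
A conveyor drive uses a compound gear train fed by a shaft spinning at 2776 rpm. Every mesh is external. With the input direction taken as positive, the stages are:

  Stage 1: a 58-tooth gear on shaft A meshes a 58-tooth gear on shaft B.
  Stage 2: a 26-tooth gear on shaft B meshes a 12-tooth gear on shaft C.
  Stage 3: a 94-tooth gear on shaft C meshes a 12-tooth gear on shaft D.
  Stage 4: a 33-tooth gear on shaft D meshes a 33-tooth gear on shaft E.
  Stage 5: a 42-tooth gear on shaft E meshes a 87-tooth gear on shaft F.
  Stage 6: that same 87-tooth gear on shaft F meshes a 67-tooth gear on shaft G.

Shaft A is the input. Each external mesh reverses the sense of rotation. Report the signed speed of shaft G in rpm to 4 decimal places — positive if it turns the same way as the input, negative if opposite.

Stage 1 [58T→58T]: ω = 2776.0000×58/58 = 2776.0000 rpm, dir flips to −; running = −2776.0000
Stage 2 [26T→12T]: ω = 2776.0000×26/12 = 6014.6667 rpm, dir flips to +; running = +6014.6667
Stage 3 [94T→12T]: ω = 6014.6667×94/12 = 47114.8889 rpm, dir flips to −; running = −47114.8889
Stage 4 [33T→33T]: ω = 47114.8889×33/33 = 47114.8889 rpm, dir flips to +; running = +47114.8889
Stage 5 [42T→87T]: ω = 47114.8889×42/87 = 22745.1188 rpm, dir flips to −; running = −22745.1188
Stage 6 [87T→67T]: ω = 22745.1188×87/67 = 29534.7065 rpm, dir flips to +; running = +29534.7065

+29534.7065 rpm (same as input, |ω| = 29534.7065 rpm)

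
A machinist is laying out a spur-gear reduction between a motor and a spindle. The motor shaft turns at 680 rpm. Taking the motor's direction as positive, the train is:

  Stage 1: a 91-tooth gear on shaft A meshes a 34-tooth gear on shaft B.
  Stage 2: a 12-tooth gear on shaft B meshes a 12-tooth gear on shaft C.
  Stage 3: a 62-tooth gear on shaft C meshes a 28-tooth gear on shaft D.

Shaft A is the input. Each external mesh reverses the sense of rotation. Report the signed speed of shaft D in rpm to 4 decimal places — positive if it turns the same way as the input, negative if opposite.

-4030.0000 rpm (opposite to input, |ω| = 4030.0000 rpm)

Stage 1 [91T→34T]: ω = 680.0000×91/34 = 1820.0000 rpm, dir flips to −; running = −1820.0000
Stage 2 [12T→12T]: ω = 1820.0000×12/12 = 1820.0000 rpm, dir flips to +; running = +1820.0000
Stage 3 [62T→28T]: ω = 1820.0000×62/28 = 4030.0000 rpm, dir flips to −; running = −4030.0000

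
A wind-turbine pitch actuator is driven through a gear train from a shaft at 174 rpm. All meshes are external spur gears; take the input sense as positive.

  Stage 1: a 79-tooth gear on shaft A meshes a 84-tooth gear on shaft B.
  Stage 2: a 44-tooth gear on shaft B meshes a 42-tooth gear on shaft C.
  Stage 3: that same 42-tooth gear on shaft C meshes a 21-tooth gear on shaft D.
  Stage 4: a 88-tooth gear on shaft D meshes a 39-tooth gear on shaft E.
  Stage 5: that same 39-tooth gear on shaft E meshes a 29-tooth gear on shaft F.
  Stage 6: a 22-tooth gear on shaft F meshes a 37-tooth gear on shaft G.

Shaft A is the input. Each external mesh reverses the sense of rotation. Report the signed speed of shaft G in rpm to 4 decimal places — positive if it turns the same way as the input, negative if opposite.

Stage 1 [79T→84T]: ω = 174.0000×79/84 = 163.6429 rpm, dir flips to −; running = −163.6429
Stage 2 [44T→42T]: ω = 163.6429×44/42 = 171.4354 rpm, dir flips to +; running = +171.4354
Stage 3 [42T→21T]: ω = 171.4354×42/21 = 342.8707 rpm, dir flips to −; running = −342.8707
Stage 4 [88T→39T]: ω = 342.8707×88/39 = 773.6571 rpm, dir flips to +; running = +773.6571
Stage 5 [39T→29T]: ω = 773.6571×39/29 = 1040.4354 rpm, dir flips to −; running = −1040.4354
Stage 6 [22T→37T]: ω = 1040.4354×22/37 = 618.6372 rpm, dir flips to +; running = +618.6372

+618.6372 rpm (same as input, |ω| = 618.6372 rpm)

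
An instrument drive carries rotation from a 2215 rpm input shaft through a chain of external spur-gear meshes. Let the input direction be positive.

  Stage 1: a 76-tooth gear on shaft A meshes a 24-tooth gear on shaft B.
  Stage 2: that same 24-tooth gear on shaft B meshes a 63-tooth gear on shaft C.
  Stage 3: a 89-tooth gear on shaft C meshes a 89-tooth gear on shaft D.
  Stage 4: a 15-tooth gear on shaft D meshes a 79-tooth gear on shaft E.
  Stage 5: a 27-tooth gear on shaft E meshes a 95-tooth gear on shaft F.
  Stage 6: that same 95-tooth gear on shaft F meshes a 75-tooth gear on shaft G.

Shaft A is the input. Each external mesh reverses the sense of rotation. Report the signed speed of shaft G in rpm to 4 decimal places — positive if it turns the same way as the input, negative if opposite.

Stage 1 [76T→24T]: ω = 2215.0000×76/24 = 7014.1667 rpm, dir flips to −; running = −7014.1667
Stage 2 [24T→63T]: ω = 7014.1667×24/63 = 2672.0635 rpm, dir flips to +; running = +2672.0635
Stage 3 [89T→89T]: ω = 2672.0635×89/89 = 2672.0635 rpm, dir flips to −; running = −2672.0635
Stage 4 [15T→79T]: ω = 2672.0635×15/79 = 507.3538 rpm, dir flips to +; running = +507.3538
Stage 5 [27T→95T]: ω = 507.3538×27/95 = 144.1953 rpm, dir flips to −; running = −144.1953
Stage 6 [95T→75T]: ω = 144.1953×95/75 = 182.6474 rpm, dir flips to +; running = +182.6474

+182.6474 rpm (same as input, |ω| = 182.6474 rpm)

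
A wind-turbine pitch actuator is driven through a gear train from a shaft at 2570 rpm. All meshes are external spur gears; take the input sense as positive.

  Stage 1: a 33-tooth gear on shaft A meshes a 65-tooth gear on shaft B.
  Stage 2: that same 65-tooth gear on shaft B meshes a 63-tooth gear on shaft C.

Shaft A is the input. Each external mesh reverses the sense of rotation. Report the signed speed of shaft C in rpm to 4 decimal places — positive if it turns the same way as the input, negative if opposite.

+1346.1905 rpm (same as input, |ω| = 1346.1905 rpm)

Stage 1 [33T→65T]: ω = 2570.0000×33/65 = 1304.7692 rpm, dir flips to −; running = −1304.7692
Stage 2 [65T→63T]: ω = 1304.7692×65/63 = 1346.1905 rpm, dir flips to +; running = +1346.1905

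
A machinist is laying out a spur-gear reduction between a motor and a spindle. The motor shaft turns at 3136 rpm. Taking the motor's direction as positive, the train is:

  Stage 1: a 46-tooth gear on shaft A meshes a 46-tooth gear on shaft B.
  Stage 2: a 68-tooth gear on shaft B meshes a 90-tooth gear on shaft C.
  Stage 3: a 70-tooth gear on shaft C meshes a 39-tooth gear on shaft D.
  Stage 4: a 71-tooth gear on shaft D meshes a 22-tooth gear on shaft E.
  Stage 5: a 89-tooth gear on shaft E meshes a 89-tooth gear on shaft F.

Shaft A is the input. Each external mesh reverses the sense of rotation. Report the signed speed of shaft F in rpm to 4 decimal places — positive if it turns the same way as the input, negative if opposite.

-13724.9749 rpm (opposite to input, |ω| = 13724.9749 rpm)

Stage 1 [46T→46T]: ω = 3136.0000×46/46 = 3136.0000 rpm, dir flips to −; running = −3136.0000
Stage 2 [68T→90T]: ω = 3136.0000×68/90 = 2369.4222 rpm, dir flips to +; running = +2369.4222
Stage 3 [70T→39T]: ω = 2369.4222×70/39 = 4252.8091 rpm, dir flips to −; running = −4252.8091
Stage 4 [71T→22T]: ω = 4252.8091×71/22 = 13724.9749 rpm, dir flips to +; running = +13724.9749
Stage 5 [89T→89T]: ω = 13724.9749×89/89 = 13724.9749 rpm, dir flips to −; running = −13724.9749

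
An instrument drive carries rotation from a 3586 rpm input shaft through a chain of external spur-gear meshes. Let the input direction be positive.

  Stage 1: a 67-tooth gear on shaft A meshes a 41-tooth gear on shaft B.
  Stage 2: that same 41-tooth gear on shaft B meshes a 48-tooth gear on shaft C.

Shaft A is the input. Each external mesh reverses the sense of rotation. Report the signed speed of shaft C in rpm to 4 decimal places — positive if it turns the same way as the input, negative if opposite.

Stage 1 [67T→41T]: ω = 3586.0000×67/41 = 5860.0488 rpm, dir flips to −; running = −5860.0488
Stage 2 [41T→48T]: ω = 5860.0488×41/48 = 5005.4583 rpm, dir flips to +; running = +5005.4583

+5005.4583 rpm (same as input, |ω| = 5005.4583 rpm)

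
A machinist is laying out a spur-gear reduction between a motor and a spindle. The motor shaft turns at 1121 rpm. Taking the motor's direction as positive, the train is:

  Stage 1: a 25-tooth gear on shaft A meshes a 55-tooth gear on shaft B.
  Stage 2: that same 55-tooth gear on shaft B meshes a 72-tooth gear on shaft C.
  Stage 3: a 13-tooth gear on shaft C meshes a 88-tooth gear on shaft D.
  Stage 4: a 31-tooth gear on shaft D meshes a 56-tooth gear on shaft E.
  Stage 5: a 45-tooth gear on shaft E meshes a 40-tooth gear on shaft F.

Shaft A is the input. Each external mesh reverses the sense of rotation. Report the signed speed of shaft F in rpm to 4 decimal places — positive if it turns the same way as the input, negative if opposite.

Stage 1 [25T→55T]: ω = 1121.0000×25/55 = 509.5455 rpm, dir flips to −; running = −509.5455
Stage 2 [55T→72T]: ω = 509.5455×55/72 = 389.2361 rpm, dir flips to +; running = +389.2361
Stage 3 [13T→88T]: ω = 389.2361×13/88 = 57.5008 rpm, dir flips to −; running = −57.5008
Stage 4 [31T→56T]: ω = 57.5008×31/56 = 31.8308 rpm, dir flips to +; running = +31.8308
Stage 5 [45T→40T]: ω = 31.8308×45/40 = 35.8096 rpm, dir flips to −; running = −35.8096

-35.8096 rpm (opposite to input, |ω| = 35.8096 rpm)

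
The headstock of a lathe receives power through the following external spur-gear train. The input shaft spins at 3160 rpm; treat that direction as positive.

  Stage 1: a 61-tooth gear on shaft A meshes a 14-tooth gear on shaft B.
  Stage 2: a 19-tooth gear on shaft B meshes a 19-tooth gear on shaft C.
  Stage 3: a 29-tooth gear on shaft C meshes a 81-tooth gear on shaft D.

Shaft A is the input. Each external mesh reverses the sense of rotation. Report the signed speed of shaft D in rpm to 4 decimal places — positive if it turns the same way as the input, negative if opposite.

-4929.4885 rpm (opposite to input, |ω| = 4929.4885 rpm)

Stage 1 [61T→14T]: ω = 3160.0000×61/14 = 13768.5714 rpm, dir flips to −; running = −13768.5714
Stage 2 [19T→19T]: ω = 13768.5714×19/19 = 13768.5714 rpm, dir flips to +; running = +13768.5714
Stage 3 [29T→81T]: ω = 13768.5714×29/81 = 4929.4885 rpm, dir flips to −; running = −4929.4885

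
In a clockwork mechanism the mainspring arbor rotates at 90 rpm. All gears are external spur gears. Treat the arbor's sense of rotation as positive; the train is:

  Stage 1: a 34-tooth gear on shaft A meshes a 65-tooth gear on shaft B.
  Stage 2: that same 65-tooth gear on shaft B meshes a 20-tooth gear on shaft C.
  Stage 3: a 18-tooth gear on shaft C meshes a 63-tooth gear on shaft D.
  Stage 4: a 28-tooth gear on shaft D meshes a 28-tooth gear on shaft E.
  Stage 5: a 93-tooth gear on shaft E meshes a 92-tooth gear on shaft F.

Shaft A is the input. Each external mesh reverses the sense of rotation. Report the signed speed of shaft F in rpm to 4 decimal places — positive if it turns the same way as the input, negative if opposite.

Stage 1 [34T→65T]: ω = 90.0000×34/65 = 47.0769 rpm, dir flips to −; running = −47.0769
Stage 2 [65T→20T]: ω = 47.0769×65/20 = 153.0000 rpm, dir flips to +; running = +153.0000
Stage 3 [18T→63T]: ω = 153.0000×18/63 = 43.7143 rpm, dir flips to −; running = −43.7143
Stage 4 [28T→28T]: ω = 43.7143×28/28 = 43.7143 rpm, dir flips to +; running = +43.7143
Stage 5 [93T→92T]: ω = 43.7143×93/92 = 44.1894 rpm, dir flips to −; running = −44.1894

-44.1894 rpm (opposite to input, |ω| = 44.1894 rpm)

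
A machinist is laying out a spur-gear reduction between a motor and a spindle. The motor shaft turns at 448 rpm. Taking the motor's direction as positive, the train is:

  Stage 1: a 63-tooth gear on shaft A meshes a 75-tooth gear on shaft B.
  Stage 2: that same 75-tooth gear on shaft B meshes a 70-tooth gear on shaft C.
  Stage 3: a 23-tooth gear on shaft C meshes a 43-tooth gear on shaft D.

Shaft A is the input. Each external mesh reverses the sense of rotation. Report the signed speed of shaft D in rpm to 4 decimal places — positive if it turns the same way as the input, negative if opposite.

-215.6651 rpm (opposite to input, |ω| = 215.6651 rpm)

Stage 1 [63T→75T]: ω = 448.0000×63/75 = 376.3200 rpm, dir flips to −; running = −376.3200
Stage 2 [75T→70T]: ω = 376.3200×75/70 = 403.2000 rpm, dir flips to +; running = +403.2000
Stage 3 [23T→43T]: ω = 403.2000×23/43 = 215.6651 rpm, dir flips to −; running = −215.6651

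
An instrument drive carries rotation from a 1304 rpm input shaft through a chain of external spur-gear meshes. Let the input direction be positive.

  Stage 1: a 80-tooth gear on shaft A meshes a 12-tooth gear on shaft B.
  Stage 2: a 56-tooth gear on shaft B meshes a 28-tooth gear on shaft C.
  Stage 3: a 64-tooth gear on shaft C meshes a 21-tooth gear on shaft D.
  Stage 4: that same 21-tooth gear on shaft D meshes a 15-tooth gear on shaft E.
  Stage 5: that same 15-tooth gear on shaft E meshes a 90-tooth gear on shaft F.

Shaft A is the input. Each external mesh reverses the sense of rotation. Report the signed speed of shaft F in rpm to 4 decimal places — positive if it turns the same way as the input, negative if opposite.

-12363.8519 rpm (opposite to input, |ω| = 12363.8519 rpm)

Stage 1 [80T→12T]: ω = 1304.0000×80/12 = 8693.3333 rpm, dir flips to −; running = −8693.3333
Stage 2 [56T→28T]: ω = 8693.3333×56/28 = 17386.6667 rpm, dir flips to +; running = +17386.6667
Stage 3 [64T→21T]: ω = 17386.6667×64/21 = 52987.9365 rpm, dir flips to −; running = −52987.9365
Stage 4 [21T→15T]: ω = 52987.9365×21/15 = 74183.1111 rpm, dir flips to +; running = +74183.1111
Stage 5 [15T→90T]: ω = 74183.1111×15/90 = 12363.8519 rpm, dir flips to −; running = −12363.8519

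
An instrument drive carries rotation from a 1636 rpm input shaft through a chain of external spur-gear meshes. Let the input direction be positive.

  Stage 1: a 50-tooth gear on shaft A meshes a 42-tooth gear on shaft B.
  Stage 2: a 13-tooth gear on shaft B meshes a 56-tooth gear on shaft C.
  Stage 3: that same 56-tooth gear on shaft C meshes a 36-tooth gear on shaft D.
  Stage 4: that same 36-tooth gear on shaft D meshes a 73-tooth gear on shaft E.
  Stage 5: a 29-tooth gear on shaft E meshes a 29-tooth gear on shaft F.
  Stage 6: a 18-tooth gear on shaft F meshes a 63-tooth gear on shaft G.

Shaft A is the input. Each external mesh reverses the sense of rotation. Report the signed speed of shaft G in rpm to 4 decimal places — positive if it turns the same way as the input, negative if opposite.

Stage 1 [50T→42T]: ω = 1636.0000×50/42 = 1947.6190 rpm, dir flips to −; running = −1947.6190
Stage 2 [13T→56T]: ω = 1947.6190×13/56 = 452.1259 rpm, dir flips to +; running = +452.1259
Stage 3 [56T→36T]: ω = 452.1259×56/36 = 703.3069 rpm, dir flips to −; running = −703.3069
Stage 4 [36T→73T]: ω = 703.3069×36/73 = 346.8363 rpm, dir flips to +; running = +346.8363
Stage 5 [29T→29T]: ω = 346.8363×29/29 = 346.8363 rpm, dir flips to −; running = −346.8363
Stage 6 [18T→63T]: ω = 346.8363×18/63 = 99.0961 rpm, dir flips to +; running = +99.0961

+99.0961 rpm (same as input, |ω| = 99.0961 rpm)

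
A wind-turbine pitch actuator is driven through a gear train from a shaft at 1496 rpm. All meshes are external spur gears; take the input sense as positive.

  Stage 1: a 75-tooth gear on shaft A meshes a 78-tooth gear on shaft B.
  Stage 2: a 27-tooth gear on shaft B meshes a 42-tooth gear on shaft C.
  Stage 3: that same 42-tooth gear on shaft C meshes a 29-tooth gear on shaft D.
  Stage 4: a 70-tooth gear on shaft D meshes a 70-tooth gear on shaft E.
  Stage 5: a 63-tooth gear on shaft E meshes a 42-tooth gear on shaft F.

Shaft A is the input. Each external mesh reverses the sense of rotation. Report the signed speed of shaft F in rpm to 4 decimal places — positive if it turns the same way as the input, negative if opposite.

-2008.8859 rpm (opposite to input, |ω| = 2008.8859 rpm)

Stage 1 [75T→78T]: ω = 1496.0000×75/78 = 1438.4615 rpm, dir flips to −; running = −1438.4615
Stage 2 [27T→42T]: ω = 1438.4615×27/42 = 924.7253 rpm, dir flips to +; running = +924.7253
Stage 3 [42T→29T]: ω = 924.7253×42/29 = 1339.2573 rpm, dir flips to −; running = −1339.2573
Stage 4 [70T→70T]: ω = 1339.2573×70/70 = 1339.2573 rpm, dir flips to +; running = +1339.2573
Stage 5 [63T→42T]: ω = 1339.2573×63/42 = 2008.8859 rpm, dir flips to −; running = −2008.8859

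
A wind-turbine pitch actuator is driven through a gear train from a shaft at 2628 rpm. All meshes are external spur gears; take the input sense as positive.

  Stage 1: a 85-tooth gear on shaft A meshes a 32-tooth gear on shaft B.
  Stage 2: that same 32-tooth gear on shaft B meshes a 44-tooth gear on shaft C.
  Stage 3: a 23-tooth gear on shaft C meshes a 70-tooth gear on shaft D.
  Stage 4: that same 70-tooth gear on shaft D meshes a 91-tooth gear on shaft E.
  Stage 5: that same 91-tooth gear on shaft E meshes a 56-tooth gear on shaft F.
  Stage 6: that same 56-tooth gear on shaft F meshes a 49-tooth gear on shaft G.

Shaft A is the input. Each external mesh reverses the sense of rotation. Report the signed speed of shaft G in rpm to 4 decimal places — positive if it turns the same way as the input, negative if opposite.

+2382.9963 rpm (same as input, |ω| = 2382.9963 rpm)

Stage 1 [85T→32T]: ω = 2628.0000×85/32 = 6980.6250 rpm, dir flips to −; running = −6980.6250
Stage 2 [32T→44T]: ω = 6980.6250×32/44 = 5076.8182 rpm, dir flips to +; running = +5076.8182
Stage 3 [23T→70T]: ω = 5076.8182×23/70 = 1668.0974 rpm, dir flips to −; running = −1668.0974
Stage 4 [70T→91T]: ω = 1668.0974×70/91 = 1283.1518 rpm, dir flips to +; running = +1283.1518
Stage 5 [91T→56T]: ω = 1283.1518×91/56 = 2085.1218 rpm, dir flips to −; running = −2085.1218
Stage 6 [56T→49T]: ω = 2085.1218×56/49 = 2382.9963 rpm, dir flips to +; running = +2382.9963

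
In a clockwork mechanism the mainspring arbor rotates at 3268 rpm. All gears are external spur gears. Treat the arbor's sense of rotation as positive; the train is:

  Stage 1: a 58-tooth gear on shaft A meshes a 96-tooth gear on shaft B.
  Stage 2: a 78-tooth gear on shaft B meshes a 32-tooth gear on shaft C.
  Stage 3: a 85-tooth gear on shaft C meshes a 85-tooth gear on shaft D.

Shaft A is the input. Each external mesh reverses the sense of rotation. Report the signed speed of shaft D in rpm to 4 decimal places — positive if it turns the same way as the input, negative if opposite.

-4812.6406 rpm (opposite to input, |ω| = 4812.6406 rpm)

Stage 1 [58T→96T]: ω = 3268.0000×58/96 = 1974.4167 rpm, dir flips to −; running = −1974.4167
Stage 2 [78T→32T]: ω = 1974.4167×78/32 = 4812.6406 rpm, dir flips to +; running = +4812.6406
Stage 3 [85T→85T]: ω = 4812.6406×85/85 = 4812.6406 rpm, dir flips to −; running = −4812.6406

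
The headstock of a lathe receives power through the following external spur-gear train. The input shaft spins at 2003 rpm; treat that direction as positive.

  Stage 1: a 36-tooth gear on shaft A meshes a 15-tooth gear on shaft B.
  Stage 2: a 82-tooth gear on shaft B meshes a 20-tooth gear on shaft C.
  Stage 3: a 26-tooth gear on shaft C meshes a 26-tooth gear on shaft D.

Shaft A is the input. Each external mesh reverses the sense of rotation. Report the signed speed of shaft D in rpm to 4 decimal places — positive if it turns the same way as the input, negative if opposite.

-19709.5200 rpm (opposite to input, |ω| = 19709.5200 rpm)

Stage 1 [36T→15T]: ω = 2003.0000×36/15 = 4807.2000 rpm, dir flips to −; running = −4807.2000
Stage 2 [82T→20T]: ω = 4807.2000×82/20 = 19709.5200 rpm, dir flips to +; running = +19709.5200
Stage 3 [26T→26T]: ω = 19709.5200×26/26 = 19709.5200 rpm, dir flips to −; running = −19709.5200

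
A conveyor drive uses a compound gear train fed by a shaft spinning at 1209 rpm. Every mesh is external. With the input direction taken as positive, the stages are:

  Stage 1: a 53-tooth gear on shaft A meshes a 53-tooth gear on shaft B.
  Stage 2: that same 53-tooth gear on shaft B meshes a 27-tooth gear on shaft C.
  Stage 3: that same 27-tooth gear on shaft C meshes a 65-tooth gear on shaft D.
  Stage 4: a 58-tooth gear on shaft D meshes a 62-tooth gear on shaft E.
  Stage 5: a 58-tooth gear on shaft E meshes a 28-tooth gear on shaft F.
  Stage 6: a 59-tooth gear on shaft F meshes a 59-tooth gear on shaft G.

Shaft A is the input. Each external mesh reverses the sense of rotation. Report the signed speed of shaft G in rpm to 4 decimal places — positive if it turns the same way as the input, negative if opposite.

+1910.2714 rpm (same as input, |ω| = 1910.2714 rpm)

Stage 1 [53T→53T]: ω = 1209.0000×53/53 = 1209.0000 rpm, dir flips to −; running = −1209.0000
Stage 2 [53T→27T]: ω = 1209.0000×53/27 = 2373.2222 rpm, dir flips to +; running = +2373.2222
Stage 3 [27T→65T]: ω = 2373.2222×27/65 = 985.8000 rpm, dir flips to −; running = −985.8000
Stage 4 [58T→62T]: ω = 985.8000×58/62 = 922.2000 rpm, dir flips to +; running = +922.2000
Stage 5 [58T→28T]: ω = 922.2000×58/28 = 1910.2714 rpm, dir flips to −; running = −1910.2714
Stage 6 [59T→59T]: ω = 1910.2714×59/59 = 1910.2714 rpm, dir flips to +; running = +1910.2714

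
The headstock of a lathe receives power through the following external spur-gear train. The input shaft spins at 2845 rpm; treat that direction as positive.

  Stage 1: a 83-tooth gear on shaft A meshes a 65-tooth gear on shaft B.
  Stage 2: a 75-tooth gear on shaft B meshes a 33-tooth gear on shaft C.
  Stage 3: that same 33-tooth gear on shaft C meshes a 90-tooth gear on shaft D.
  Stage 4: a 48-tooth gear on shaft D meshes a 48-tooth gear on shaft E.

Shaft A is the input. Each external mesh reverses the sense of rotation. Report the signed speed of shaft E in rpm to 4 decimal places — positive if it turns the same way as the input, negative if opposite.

+3027.3718 rpm (same as input, |ω| = 3027.3718 rpm)

Stage 1 [83T→65T]: ω = 2845.0000×83/65 = 3632.8462 rpm, dir flips to −; running = −3632.8462
Stage 2 [75T→33T]: ω = 3632.8462×75/33 = 8256.4685 rpm, dir flips to +; running = +8256.4685
Stage 3 [33T→90T]: ω = 8256.4685×33/90 = 3027.3718 rpm, dir flips to −; running = −3027.3718
Stage 4 [48T→48T]: ω = 3027.3718×48/48 = 3027.3718 rpm, dir flips to +; running = +3027.3718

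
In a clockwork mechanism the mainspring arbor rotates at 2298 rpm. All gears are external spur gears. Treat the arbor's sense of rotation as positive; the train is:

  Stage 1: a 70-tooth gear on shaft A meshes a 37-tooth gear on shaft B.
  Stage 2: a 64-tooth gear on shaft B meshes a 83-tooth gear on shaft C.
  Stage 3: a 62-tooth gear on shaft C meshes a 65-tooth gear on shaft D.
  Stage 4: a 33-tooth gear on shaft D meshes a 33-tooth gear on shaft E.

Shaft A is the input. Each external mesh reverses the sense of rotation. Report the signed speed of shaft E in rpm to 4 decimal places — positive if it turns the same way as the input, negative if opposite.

+3197.6178 rpm (same as input, |ω| = 3197.6178 rpm)

Stage 1 [70T→37T]: ω = 2298.0000×70/37 = 4347.5676 rpm, dir flips to −; running = −4347.5676
Stage 2 [64T→83T]: ω = 4347.5676×64/83 = 3352.3413 rpm, dir flips to +; running = +3352.3413
Stage 3 [62T→65T]: ω = 3352.3413×62/65 = 3197.6178 rpm, dir flips to −; running = −3197.6178
Stage 4 [33T→33T]: ω = 3197.6178×33/33 = 3197.6178 rpm, dir flips to +; running = +3197.6178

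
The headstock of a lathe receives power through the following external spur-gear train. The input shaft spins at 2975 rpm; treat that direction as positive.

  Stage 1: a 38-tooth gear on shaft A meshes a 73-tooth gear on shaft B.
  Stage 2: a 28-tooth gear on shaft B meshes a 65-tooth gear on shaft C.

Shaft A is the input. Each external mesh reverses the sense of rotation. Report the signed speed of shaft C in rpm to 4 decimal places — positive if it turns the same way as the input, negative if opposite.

Stage 1 [38T→73T]: ω = 2975.0000×38/73 = 1548.6301 rpm, dir flips to −; running = −1548.6301
Stage 2 [28T→65T]: ω = 1548.6301×28/65 = 667.1022 rpm, dir flips to +; running = +667.1022

+667.1022 rpm (same as input, |ω| = 667.1022 rpm)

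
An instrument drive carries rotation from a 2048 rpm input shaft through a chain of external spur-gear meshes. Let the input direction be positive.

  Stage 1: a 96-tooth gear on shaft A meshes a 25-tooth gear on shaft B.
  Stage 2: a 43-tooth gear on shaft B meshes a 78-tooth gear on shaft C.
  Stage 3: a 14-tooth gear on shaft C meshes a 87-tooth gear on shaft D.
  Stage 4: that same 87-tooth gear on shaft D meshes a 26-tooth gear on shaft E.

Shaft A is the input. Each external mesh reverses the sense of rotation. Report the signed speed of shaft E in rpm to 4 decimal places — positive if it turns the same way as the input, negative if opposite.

Stage 1 [96T→25T]: ω = 2048.0000×96/25 = 7864.3200 rpm, dir flips to −; running = −7864.3200
Stage 2 [43T→78T]: ω = 7864.3200×43/78 = 4335.4585 rpm, dir flips to +; running = +4335.4585
Stage 3 [14T→87T]: ω = 4335.4585×14/87 = 697.6600 rpm, dir flips to −; running = −697.6600
Stage 4 [87T→26T]: ω = 697.6600×87/26 = 2334.4776 rpm, dir flips to +; running = +2334.4776

+2334.4776 rpm (same as input, |ω| = 2334.4776 rpm)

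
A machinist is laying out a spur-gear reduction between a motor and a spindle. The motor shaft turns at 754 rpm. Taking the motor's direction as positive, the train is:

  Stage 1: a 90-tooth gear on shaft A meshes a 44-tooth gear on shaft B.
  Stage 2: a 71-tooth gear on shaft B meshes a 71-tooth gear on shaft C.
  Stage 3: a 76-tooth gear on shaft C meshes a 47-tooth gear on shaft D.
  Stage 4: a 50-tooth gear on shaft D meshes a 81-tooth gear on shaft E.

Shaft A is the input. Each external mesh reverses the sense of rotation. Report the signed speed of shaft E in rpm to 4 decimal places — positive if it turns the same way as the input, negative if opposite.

+1539.4369 rpm (same as input, |ω| = 1539.4369 rpm)

Stage 1 [90T→44T]: ω = 754.0000×90/44 = 1542.2727 rpm, dir flips to −; running = −1542.2727
Stage 2 [71T→71T]: ω = 1542.2727×71/71 = 1542.2727 rpm, dir flips to +; running = +1542.2727
Stage 3 [76T→47T]: ω = 1542.2727×76/47 = 2493.8878 rpm, dir flips to −; running = −2493.8878
Stage 4 [50T→81T]: ω = 2493.8878×50/81 = 1539.4369 rpm, dir flips to +; running = +1539.4369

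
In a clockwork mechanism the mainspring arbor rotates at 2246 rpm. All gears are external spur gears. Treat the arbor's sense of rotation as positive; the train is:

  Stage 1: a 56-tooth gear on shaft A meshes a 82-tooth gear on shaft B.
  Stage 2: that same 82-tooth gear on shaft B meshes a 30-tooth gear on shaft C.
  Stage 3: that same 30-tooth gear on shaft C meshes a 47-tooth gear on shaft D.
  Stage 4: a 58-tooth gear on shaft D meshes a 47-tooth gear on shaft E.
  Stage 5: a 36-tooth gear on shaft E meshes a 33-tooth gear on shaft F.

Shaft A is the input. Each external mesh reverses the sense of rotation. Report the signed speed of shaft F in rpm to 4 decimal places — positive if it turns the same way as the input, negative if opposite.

-3602.6213 rpm (opposite to input, |ω| = 3602.6213 rpm)

Stage 1 [56T→82T]: ω = 2246.0000×56/82 = 1533.8537 rpm, dir flips to −; running = −1533.8537
Stage 2 [82T→30T]: ω = 1533.8537×82/30 = 4192.5333 rpm, dir flips to +; running = +4192.5333
Stage 3 [30T→47T]: ω = 4192.5333×30/47 = 2676.0851 rpm, dir flips to −; running = −2676.0851
Stage 4 [58T→47T]: ω = 2676.0851×58/47 = 3302.4029 rpm, dir flips to +; running = +3302.4029
Stage 5 [36T→33T]: ω = 3302.4029×36/33 = 3602.6213 rpm, dir flips to −; running = −3602.6213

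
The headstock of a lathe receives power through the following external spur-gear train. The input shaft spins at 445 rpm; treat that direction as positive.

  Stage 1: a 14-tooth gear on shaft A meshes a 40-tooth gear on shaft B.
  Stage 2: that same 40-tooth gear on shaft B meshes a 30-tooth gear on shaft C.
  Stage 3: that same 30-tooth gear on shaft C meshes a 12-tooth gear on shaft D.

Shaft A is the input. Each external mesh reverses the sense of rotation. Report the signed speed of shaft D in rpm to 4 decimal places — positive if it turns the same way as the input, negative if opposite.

-519.1667 rpm (opposite to input, |ω| = 519.1667 rpm)

Stage 1 [14T→40T]: ω = 445.0000×14/40 = 155.7500 rpm, dir flips to −; running = −155.7500
Stage 2 [40T→30T]: ω = 155.7500×40/30 = 207.6667 rpm, dir flips to +; running = +207.6667
Stage 3 [30T→12T]: ω = 207.6667×30/12 = 519.1667 rpm, dir flips to −; running = −519.1667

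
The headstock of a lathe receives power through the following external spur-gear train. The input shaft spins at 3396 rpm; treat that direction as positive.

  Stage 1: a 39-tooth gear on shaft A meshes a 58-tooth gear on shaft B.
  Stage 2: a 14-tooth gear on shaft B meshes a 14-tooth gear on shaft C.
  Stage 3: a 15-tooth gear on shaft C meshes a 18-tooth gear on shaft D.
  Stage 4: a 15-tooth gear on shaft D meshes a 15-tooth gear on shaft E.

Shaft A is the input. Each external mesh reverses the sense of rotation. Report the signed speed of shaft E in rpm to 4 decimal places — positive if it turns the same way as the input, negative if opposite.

+1902.9310 rpm (same as input, |ω| = 1902.9310 rpm)

Stage 1 [39T→58T]: ω = 3396.0000×39/58 = 2283.5172 rpm, dir flips to −; running = −2283.5172
Stage 2 [14T→14T]: ω = 2283.5172×14/14 = 2283.5172 rpm, dir flips to +; running = +2283.5172
Stage 3 [15T→18T]: ω = 2283.5172×15/18 = 1902.9310 rpm, dir flips to −; running = −1902.9310
Stage 4 [15T→15T]: ω = 1902.9310×15/15 = 1902.9310 rpm, dir flips to +; running = +1902.9310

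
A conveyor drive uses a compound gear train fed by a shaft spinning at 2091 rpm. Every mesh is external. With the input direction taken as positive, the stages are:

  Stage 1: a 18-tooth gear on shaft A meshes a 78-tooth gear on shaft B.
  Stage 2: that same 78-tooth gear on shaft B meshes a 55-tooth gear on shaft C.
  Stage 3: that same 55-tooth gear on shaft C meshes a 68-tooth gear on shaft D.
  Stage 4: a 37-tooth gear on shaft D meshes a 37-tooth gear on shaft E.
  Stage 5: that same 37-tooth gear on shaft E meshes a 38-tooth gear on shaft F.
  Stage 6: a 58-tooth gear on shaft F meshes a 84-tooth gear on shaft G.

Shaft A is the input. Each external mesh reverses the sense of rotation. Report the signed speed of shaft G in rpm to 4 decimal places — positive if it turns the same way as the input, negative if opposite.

+372.1212 rpm (same as input, |ω| = 372.1212 rpm)

Stage 1 [18T→78T]: ω = 2091.0000×18/78 = 482.5385 rpm, dir flips to −; running = −482.5385
Stage 2 [78T→55T]: ω = 482.5385×78/55 = 684.3273 rpm, dir flips to +; running = +684.3273
Stage 3 [55T→68T]: ω = 684.3273×55/68 = 553.5000 rpm, dir flips to −; running = −553.5000
Stage 4 [37T→37T]: ω = 553.5000×37/37 = 553.5000 rpm, dir flips to +; running = +553.5000
Stage 5 [37T→38T]: ω = 553.5000×37/38 = 538.9342 rpm, dir flips to −; running = −538.9342
Stage 6 [58T→84T]: ω = 538.9342×58/84 = 372.1212 rpm, dir flips to +; running = +372.1212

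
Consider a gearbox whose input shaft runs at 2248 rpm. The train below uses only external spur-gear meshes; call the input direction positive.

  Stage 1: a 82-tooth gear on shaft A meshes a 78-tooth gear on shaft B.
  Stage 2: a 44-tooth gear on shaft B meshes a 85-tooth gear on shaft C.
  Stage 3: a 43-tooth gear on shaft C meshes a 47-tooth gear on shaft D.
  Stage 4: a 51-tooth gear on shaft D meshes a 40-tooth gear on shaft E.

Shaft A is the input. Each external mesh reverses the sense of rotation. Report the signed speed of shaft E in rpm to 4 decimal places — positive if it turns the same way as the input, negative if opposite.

+1427.0201 rpm (same as input, |ω| = 1427.0201 rpm)

Stage 1 [82T→78T]: ω = 2248.0000×82/78 = 2363.2821 rpm, dir flips to −; running = −2363.2821
Stage 2 [44T→85T]: ω = 2363.2821×44/85 = 1223.3460 rpm, dir flips to +; running = +1223.3460
Stage 3 [43T→47T]: ω = 1223.3460×43/47 = 1119.2314 rpm, dir flips to −; running = −1119.2314
Stage 4 [51T→40T]: ω = 1119.2314×51/40 = 1427.0201 rpm, dir flips to +; running = +1427.0201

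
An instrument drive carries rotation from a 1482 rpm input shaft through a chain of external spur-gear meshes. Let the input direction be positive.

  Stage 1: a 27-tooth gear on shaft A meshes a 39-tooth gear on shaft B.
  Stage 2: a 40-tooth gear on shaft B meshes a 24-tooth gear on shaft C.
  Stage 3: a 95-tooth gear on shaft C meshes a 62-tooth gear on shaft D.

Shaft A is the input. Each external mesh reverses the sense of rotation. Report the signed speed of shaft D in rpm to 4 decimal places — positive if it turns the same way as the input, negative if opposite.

Stage 1 [27T→39T]: ω = 1482.0000×27/39 = 1026.0000 rpm, dir flips to −; running = −1026.0000
Stage 2 [40T→24T]: ω = 1026.0000×40/24 = 1710.0000 rpm, dir flips to +; running = +1710.0000
Stage 3 [95T→62T]: ω = 1710.0000×95/62 = 2620.1613 rpm, dir flips to −; running = −2620.1613

-2620.1613 rpm (opposite to input, |ω| = 2620.1613 rpm)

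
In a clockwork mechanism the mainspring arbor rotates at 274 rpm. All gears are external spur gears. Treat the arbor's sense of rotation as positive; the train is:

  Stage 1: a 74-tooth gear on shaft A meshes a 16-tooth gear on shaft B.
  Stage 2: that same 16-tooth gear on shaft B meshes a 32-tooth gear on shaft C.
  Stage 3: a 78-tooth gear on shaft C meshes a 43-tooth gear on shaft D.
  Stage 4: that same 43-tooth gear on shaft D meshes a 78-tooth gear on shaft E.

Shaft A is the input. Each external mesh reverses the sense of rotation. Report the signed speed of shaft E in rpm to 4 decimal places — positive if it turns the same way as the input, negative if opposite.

+633.6250 rpm (same as input, |ω| = 633.6250 rpm)

Stage 1 [74T→16T]: ω = 274.0000×74/16 = 1267.2500 rpm, dir flips to −; running = −1267.2500
Stage 2 [16T→32T]: ω = 1267.2500×16/32 = 633.6250 rpm, dir flips to +; running = +633.6250
Stage 3 [78T→43T]: ω = 633.6250×78/43 = 1149.3663 rpm, dir flips to −; running = −1149.3663
Stage 4 [43T→78T]: ω = 1149.3663×43/78 = 633.6250 rpm, dir flips to +; running = +633.6250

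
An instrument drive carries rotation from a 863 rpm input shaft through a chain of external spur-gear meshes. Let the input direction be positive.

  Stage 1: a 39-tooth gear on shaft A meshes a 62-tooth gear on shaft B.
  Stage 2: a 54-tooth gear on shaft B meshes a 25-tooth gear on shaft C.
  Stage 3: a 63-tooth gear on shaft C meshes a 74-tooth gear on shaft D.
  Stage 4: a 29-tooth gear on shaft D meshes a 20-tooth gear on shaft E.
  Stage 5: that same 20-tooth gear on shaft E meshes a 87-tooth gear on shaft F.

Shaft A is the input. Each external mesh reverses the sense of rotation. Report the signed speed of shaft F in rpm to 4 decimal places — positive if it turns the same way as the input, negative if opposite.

-332.7553 rpm (opposite to input, |ω| = 332.7553 rpm)

Stage 1 [39T→62T]: ω = 863.0000×39/62 = 542.8548 rpm, dir flips to −; running = −542.8548
Stage 2 [54T→25T]: ω = 542.8548×54/25 = 1172.5665 rpm, dir flips to +; running = +1172.5665
Stage 3 [63T→74T]: ω = 1172.5665×63/74 = 998.2660 rpm, dir flips to −; running = −998.2660
Stage 4 [29T→20T]: ω = 998.2660×29/20 = 1447.4857 rpm, dir flips to +; running = +1447.4857
Stage 5 [20T→87T]: ω = 1447.4857×20/87 = 332.7553 rpm, dir flips to −; running = −332.7553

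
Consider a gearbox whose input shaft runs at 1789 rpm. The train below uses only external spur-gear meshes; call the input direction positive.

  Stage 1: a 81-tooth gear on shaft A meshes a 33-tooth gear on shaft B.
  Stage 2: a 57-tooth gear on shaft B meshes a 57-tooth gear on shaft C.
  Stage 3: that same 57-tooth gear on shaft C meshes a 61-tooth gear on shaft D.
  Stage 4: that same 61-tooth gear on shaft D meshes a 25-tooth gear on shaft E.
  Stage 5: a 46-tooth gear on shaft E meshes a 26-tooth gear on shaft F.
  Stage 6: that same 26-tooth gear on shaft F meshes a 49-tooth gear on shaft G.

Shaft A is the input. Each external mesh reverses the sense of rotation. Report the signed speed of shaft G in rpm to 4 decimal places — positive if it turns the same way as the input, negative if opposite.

+9398.9214 rpm (same as input, |ω| = 9398.9214 rpm)

Stage 1 [81T→33T]: ω = 1789.0000×81/33 = 4391.1818 rpm, dir flips to −; running = −4391.1818
Stage 2 [57T→57T]: ω = 4391.1818×57/57 = 4391.1818 rpm, dir flips to +; running = +4391.1818
Stage 3 [57T→61T]: ω = 4391.1818×57/61 = 4103.2355 rpm, dir flips to −; running = −4103.2355
Stage 4 [61T→25T]: ω = 4103.2355×61/25 = 10011.8945 rpm, dir flips to +; running = +10011.8945
Stage 5 [46T→26T]: ω = 10011.8945×46/26 = 17713.3519 rpm, dir flips to −; running = −17713.3519
Stage 6 [26T→49T]: ω = 17713.3519×26/49 = 9398.9214 rpm, dir flips to +; running = +9398.9214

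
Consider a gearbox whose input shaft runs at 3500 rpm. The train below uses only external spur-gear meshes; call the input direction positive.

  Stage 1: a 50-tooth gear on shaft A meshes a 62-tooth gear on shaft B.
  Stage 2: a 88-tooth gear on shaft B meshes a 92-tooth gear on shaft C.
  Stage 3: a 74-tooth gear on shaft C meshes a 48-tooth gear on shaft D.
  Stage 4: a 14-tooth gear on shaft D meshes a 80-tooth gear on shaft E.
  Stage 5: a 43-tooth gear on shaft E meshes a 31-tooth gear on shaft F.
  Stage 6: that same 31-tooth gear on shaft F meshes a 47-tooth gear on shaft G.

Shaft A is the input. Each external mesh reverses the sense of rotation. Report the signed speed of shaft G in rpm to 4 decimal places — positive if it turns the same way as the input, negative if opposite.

Stage 1 [50T→62T]: ω = 3500.0000×50/62 = 2822.5806 rpm, dir flips to −; running = −2822.5806
Stage 2 [88T→92T]: ω = 2822.5806×88/92 = 2699.8597 rpm, dir flips to +; running = +2699.8597
Stage 3 [74T→48T]: ω = 2699.8597×74/48 = 4162.2838 rpm, dir flips to −; running = −4162.2838
Stage 4 [14T→80T]: ω = 4162.2838×14/80 = 728.3997 rpm, dir flips to +; running = +728.3997
Stage 5 [43T→31T]: ω = 728.3997×43/31 = 1010.3608 rpm, dir flips to −; running = −1010.3608
Stage 6 [31T→47T]: ω = 1010.3608×31/47 = 666.4082 rpm, dir flips to +; running = +666.4082

+666.4082 rpm (same as input, |ω| = 666.4082 rpm)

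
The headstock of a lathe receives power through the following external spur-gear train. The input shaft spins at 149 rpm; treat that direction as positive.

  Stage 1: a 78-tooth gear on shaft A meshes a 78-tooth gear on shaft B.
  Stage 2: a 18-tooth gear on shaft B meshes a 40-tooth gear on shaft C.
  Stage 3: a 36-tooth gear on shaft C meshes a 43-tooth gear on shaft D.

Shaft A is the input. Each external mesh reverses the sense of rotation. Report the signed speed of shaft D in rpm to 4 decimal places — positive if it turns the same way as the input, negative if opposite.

-56.1349 rpm (opposite to input, |ω| = 56.1349 rpm)

Stage 1 [78T→78T]: ω = 149.0000×78/78 = 149.0000 rpm, dir flips to −; running = −149.0000
Stage 2 [18T→40T]: ω = 149.0000×18/40 = 67.0500 rpm, dir flips to +; running = +67.0500
Stage 3 [36T→43T]: ω = 67.0500×36/43 = 56.1349 rpm, dir flips to −; running = −56.1349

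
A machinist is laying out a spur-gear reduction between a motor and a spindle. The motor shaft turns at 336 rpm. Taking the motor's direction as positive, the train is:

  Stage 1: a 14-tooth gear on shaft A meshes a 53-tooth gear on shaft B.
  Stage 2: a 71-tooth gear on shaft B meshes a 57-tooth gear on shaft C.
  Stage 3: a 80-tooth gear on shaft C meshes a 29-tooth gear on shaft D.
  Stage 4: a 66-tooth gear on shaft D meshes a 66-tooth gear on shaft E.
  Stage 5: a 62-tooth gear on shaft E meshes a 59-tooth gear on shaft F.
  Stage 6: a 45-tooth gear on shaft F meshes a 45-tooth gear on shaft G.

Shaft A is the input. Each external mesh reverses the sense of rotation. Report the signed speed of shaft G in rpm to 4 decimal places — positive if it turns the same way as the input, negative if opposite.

Stage 1 [14T→53T]: ω = 336.0000×14/53 = 88.7547 rpm, dir flips to −; running = −88.7547
Stage 2 [71T→57T]: ω = 88.7547×71/57 = 110.5541 rpm, dir flips to +; running = +110.5541
Stage 3 [80T→29T]: ω = 110.5541×80/29 = 304.9769 rpm, dir flips to −; running = −304.9769
Stage 4 [66T→66T]: ω = 304.9769×66/66 = 304.9769 rpm, dir flips to +; running = +304.9769
Stage 5 [62T→59T]: ω = 304.9769×62/59 = 320.4842 rpm, dir flips to −; running = −320.4842
Stage 6 [45T→45T]: ω = 320.4842×45/45 = 320.4842 rpm, dir flips to +; running = +320.4842

+320.4842 rpm (same as input, |ω| = 320.4842 rpm)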